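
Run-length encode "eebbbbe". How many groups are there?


Input: eebbbbe
Scanning for consecutive runs:
  Group 1: 'e' x 2 (positions 0-1)
  Group 2: 'b' x 4 (positions 2-5)
  Group 3: 'e' x 1 (positions 6-6)
Total groups: 3

3


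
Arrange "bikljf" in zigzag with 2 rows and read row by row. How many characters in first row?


Zigzag "bikljf" into 2 rows:
Placing characters:
  'b' => row 0
  'i' => row 1
  'k' => row 0
  'l' => row 1
  'j' => row 0
  'f' => row 1
Rows:
  Row 0: "bkj"
  Row 1: "ilf"
First row length: 3

3


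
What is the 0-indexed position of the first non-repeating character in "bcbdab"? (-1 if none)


Input: bcbdab
Character frequencies:
  'a': 1
  'b': 3
  'c': 1
  'd': 1
Scanning left to right for freq == 1:
  Position 0 ('b'): freq=3, skip
  Position 1 ('c'): unique! => answer = 1

1


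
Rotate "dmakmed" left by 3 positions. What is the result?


Input: "dmakmed", rotate left by 3
First 3 characters: "dma"
Remaining characters: "kmed"
Concatenate remaining + first: "kmed" + "dma" = "kmeddma"

kmeddma


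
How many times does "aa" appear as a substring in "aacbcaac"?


Searching for "aa" in "aacbcaac"
Scanning each position:
  Position 0: "aa" => MATCH
  Position 1: "ac" => no
  Position 2: "cb" => no
  Position 3: "bc" => no
  Position 4: "ca" => no
  Position 5: "aa" => MATCH
  Position 6: "ac" => no
Total occurrences: 2

2


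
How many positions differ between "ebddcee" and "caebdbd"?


Comparing "ebddcee" and "caebdbd" position by position:
  Position 0: 'e' vs 'c' => DIFFER
  Position 1: 'b' vs 'a' => DIFFER
  Position 2: 'd' vs 'e' => DIFFER
  Position 3: 'd' vs 'b' => DIFFER
  Position 4: 'c' vs 'd' => DIFFER
  Position 5: 'e' vs 'b' => DIFFER
  Position 6: 'e' vs 'd' => DIFFER
Positions that differ: 7

7


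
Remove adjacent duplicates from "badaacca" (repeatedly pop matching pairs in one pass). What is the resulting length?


Input: badaacca
Stack-based adjacent duplicate removal:
  Read 'b': push. Stack: b
  Read 'a': push. Stack: ba
  Read 'd': push. Stack: bad
  Read 'a': push. Stack: bada
  Read 'a': matches stack top 'a' => pop. Stack: bad
  Read 'c': push. Stack: badc
  Read 'c': matches stack top 'c' => pop. Stack: bad
  Read 'a': push. Stack: bada
Final stack: "bada" (length 4)

4


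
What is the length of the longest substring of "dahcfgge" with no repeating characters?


Input: "dahcfgge"
Sliding window (track last position of each char):
  Position 0 ('d'): window [0,0] length 1 -- new best
  Position 1 ('a'): window [0,1] length 2 -- new best
  Position 2 ('h'): window [0,2] length 3 -- new best
  Position 3 ('c'): window [0,3] length 4 -- new best
  Position 4 ('f'): window [0,4] length 5 -- new best
  Position 5 ('g'): window [0,5] length 6 -- new best
  Position 6 ('g'): repeat (last at 5), move window start to 6
  Position 6 ('g'): window [6,6] length 1
  Position 7 ('e'): window [6,7] length 2
Longest substring with no repeats: "dahcfg" with length 6

6


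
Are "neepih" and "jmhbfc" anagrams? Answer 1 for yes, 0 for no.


Strings: "neepih", "jmhbfc"
Sorted first:  eehinp
Sorted second: bcfhjm
Differ at position 0: 'e' vs 'b' => not anagrams

0


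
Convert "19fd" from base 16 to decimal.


Input: "19fd" in base 16
Positional expansion:
  Digit '1' (value 1) x 16^3 = 4096
  Digit '9' (value 9) x 16^2 = 2304
  Digit 'f' (value 15) x 16^1 = 240
  Digit 'd' (value 13) x 16^0 = 13
Sum = 6653

6653


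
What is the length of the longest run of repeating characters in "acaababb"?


Input: "acaababb"
Scanning for longest run:
  Position 1 ('c'): new char, reset run to 1
  Position 2 ('a'): new char, reset run to 1
  Position 3 ('a'): continues run of 'a', length=2
  Position 4 ('b'): new char, reset run to 1
  Position 5 ('a'): new char, reset run to 1
  Position 6 ('b'): new char, reset run to 1
  Position 7 ('b'): continues run of 'b', length=2
Longest run: 'a' with length 2

2


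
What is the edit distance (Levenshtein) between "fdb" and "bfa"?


Computing edit distance: "fdb" -> "bfa"
DP table:
           b    f    a
      0    1    2    3
  f   1    1    1    2
  d   2    2    2    2
  b   3    2    3    3
Edit distance = dp[3][3] = 3

3


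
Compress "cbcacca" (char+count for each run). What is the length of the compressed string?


Input: cbcacca
Runs:
  'c' x 1 => "c1"
  'b' x 1 => "b1"
  'c' x 1 => "c1"
  'a' x 1 => "a1"
  'c' x 2 => "c2"
  'a' x 1 => "a1"
Compressed: "c1b1c1a1c2a1"
Compressed length: 12

12


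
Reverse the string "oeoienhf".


Input: oeoienhf
Reading characters right to left:
  Position 7: 'f'
  Position 6: 'h'
  Position 5: 'n'
  Position 4: 'e'
  Position 3: 'i'
  Position 2: 'o'
  Position 1: 'e'
  Position 0: 'o'
Reversed: fhneioeo

fhneioeo


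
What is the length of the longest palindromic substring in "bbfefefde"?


Input: "bbfefefde"
Checking substrings for palindromes:
  [2:7] "fefef" (len 5) => palindrome
  [2:5] "fef" (len 3) => palindrome
  [3:6] "efe" (len 3) => palindrome
  [4:7] "fef" (len 3) => palindrome
  [0:2] "bb" (len 2) => palindrome
Longest palindromic substring: "fefef" with length 5

5


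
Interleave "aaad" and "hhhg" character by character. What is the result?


Interleaving "aaad" and "hhhg":
  Position 0: 'a' from first, 'h' from second => "ah"
  Position 1: 'a' from first, 'h' from second => "ah"
  Position 2: 'a' from first, 'h' from second => "ah"
  Position 3: 'd' from first, 'g' from second => "dg"
Result: ahahahdg

ahahahdg


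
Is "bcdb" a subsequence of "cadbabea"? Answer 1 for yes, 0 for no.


Check if "bcdb" is a subsequence of "cadbabea"
Greedy scan:
  Position 0 ('c'): no match needed
  Position 1 ('a'): no match needed
  Position 2 ('d'): no match needed
  Position 3 ('b'): matches sub[0] = 'b'
  Position 4 ('a'): no match needed
  Position 5 ('b'): no match needed
  Position 6 ('e'): no match needed
  Position 7 ('a'): no match needed
Only matched 1/4 characters => not a subsequence

0


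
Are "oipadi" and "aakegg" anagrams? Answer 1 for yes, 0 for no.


Strings: "oipadi", "aakegg"
Sorted first:  adiiop
Sorted second: aaeggk
Differ at position 1: 'd' vs 'a' => not anagrams

0


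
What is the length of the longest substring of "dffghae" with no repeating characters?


Input: "dffghae"
Sliding window (track last position of each char):
  Position 0 ('d'): window [0,0] length 1 -- new best
  Position 1 ('f'): window [0,1] length 2 -- new best
  Position 2 ('f'): repeat (last at 1), move window start to 2
  Position 2 ('f'): window [2,2] length 1
  Position 3 ('g'): window [2,3] length 2
  Position 4 ('h'): window [2,4] length 3 -- new best
  Position 5 ('a'): window [2,5] length 4 -- new best
  Position 6 ('e'): window [2,6] length 5 -- new best
Longest substring with no repeats: "fghae" with length 5

5


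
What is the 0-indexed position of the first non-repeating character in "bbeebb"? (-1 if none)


Input: bbeebb
Character frequencies:
  'b': 4
  'e': 2
Scanning left to right for freq == 1:
  Position 0 ('b'): freq=4, skip
  Position 1 ('b'): freq=4, skip
  Position 2 ('e'): freq=2, skip
  Position 3 ('e'): freq=2, skip
  Position 4 ('b'): freq=4, skip
  Position 5 ('b'): freq=4, skip
  No unique character found => answer = -1

-1


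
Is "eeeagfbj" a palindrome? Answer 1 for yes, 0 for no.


Input: eeeagfbj
Reversed: jbfgaeee
  Compare pos 0 ('e') with pos 7 ('j'): MISMATCH
  Compare pos 1 ('e') with pos 6 ('b'): MISMATCH
  Compare pos 2 ('e') with pos 5 ('f'): MISMATCH
  Compare pos 3 ('a') with pos 4 ('g'): MISMATCH
Result: not a palindrome

0


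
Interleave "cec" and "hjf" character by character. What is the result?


Interleaving "cec" and "hjf":
  Position 0: 'c' from first, 'h' from second => "ch"
  Position 1: 'e' from first, 'j' from second => "ej"
  Position 2: 'c' from first, 'f' from second => "cf"
Result: chejcf

chejcf


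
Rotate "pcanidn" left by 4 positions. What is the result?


Input: "pcanidn", rotate left by 4
First 4 characters: "pcan"
Remaining characters: "idn"
Concatenate remaining + first: "idn" + "pcan" = "idnpcan"

idnpcan


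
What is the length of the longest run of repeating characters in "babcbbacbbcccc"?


Input: "babcbbacbbcccc"
Scanning for longest run:
  Position 1 ('a'): new char, reset run to 1
  Position 2 ('b'): new char, reset run to 1
  Position 3 ('c'): new char, reset run to 1
  Position 4 ('b'): new char, reset run to 1
  Position 5 ('b'): continues run of 'b', length=2
  Position 6 ('a'): new char, reset run to 1
  Position 7 ('c'): new char, reset run to 1
  Position 8 ('b'): new char, reset run to 1
  Position 9 ('b'): continues run of 'b', length=2
  Position 10 ('c'): new char, reset run to 1
  Position 11 ('c'): continues run of 'c', length=2
  Position 12 ('c'): continues run of 'c', length=3
  Position 13 ('c'): continues run of 'c', length=4
Longest run: 'c' with length 4

4


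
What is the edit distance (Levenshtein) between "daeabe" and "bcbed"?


Computing edit distance: "daeabe" -> "bcbed"
DP table:
           b    c    b    e    d
      0    1    2    3    4    5
  d   1    1    2    3    4    4
  a   2    2    2    3    4    5
  e   3    3    3    3    3    4
  a   4    4    4    4    4    4
  b   5    4    5    4    5    5
  e   6    5    5    5    4    5
Edit distance = dp[6][5] = 5

5


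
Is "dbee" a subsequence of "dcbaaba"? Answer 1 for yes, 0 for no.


Check if "dbee" is a subsequence of "dcbaaba"
Greedy scan:
  Position 0 ('d'): matches sub[0] = 'd'
  Position 1 ('c'): no match needed
  Position 2 ('b'): matches sub[1] = 'b'
  Position 3 ('a'): no match needed
  Position 4 ('a'): no match needed
  Position 5 ('b'): no match needed
  Position 6 ('a'): no match needed
Only matched 2/4 characters => not a subsequence

0


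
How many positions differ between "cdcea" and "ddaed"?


Comparing "cdcea" and "ddaed" position by position:
  Position 0: 'c' vs 'd' => DIFFER
  Position 1: 'd' vs 'd' => same
  Position 2: 'c' vs 'a' => DIFFER
  Position 3: 'e' vs 'e' => same
  Position 4: 'a' vs 'd' => DIFFER
Positions that differ: 3

3


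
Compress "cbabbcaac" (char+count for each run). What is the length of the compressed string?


Input: cbabbcaac
Runs:
  'c' x 1 => "c1"
  'b' x 1 => "b1"
  'a' x 1 => "a1"
  'b' x 2 => "b2"
  'c' x 1 => "c1"
  'a' x 2 => "a2"
  'c' x 1 => "c1"
Compressed: "c1b1a1b2c1a2c1"
Compressed length: 14

14


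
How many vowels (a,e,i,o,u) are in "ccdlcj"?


Input: ccdlcj
Checking each character:
  'c' at position 0: consonant
  'c' at position 1: consonant
  'd' at position 2: consonant
  'l' at position 3: consonant
  'c' at position 4: consonant
  'j' at position 5: consonant
Total vowels: 0

0


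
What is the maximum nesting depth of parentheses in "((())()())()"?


Input: "((())()())()"
Tracking depth:
  Position 0 '(': depth becomes 1
  Position 1 '(': depth becomes 2
  Position 2 '(': depth becomes 3
  Position 3 ')': depth becomes 2
  Position 4 ')': depth becomes 1
  Position 5 '(': depth becomes 2
  Position 6 ')': depth becomes 1
  Position 7 '(': depth becomes 2
  Position 8 ')': depth becomes 1
  Position 9 ')': depth becomes 0
  Position 10 '(': depth becomes 1
  Position 11 ')': depth becomes 0
Maximum depth reached: 3

3


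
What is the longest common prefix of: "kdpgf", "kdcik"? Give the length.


Words: kdpgf, kdcik
  Position 0: all 'k' => match
  Position 1: all 'd' => match
  Position 2: ('p', 'c') => mismatch, stop
LCP = "kd" (length 2)

2


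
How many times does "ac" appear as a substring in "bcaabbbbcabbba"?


Searching for "ac" in "bcaabbbbcabbba"
Scanning each position:
  Position 0: "bc" => no
  Position 1: "ca" => no
  Position 2: "aa" => no
  Position 3: "ab" => no
  Position 4: "bb" => no
  Position 5: "bb" => no
  Position 6: "bb" => no
  Position 7: "bc" => no
  Position 8: "ca" => no
  Position 9: "ab" => no
  Position 10: "bb" => no
  Position 11: "bb" => no
  Position 12: "ba" => no
Total occurrences: 0

0


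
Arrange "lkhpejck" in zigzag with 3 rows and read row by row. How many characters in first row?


Zigzag "lkhpejck" into 3 rows:
Placing characters:
  'l' => row 0
  'k' => row 1
  'h' => row 2
  'p' => row 1
  'e' => row 0
  'j' => row 1
  'c' => row 2
  'k' => row 1
Rows:
  Row 0: "le"
  Row 1: "kpjk"
  Row 2: "hc"
First row length: 2

2


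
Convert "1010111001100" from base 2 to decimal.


Input: "1010111001100" in base 2
Positional expansion:
  Digit '1' (value 1) x 2^12 = 4096
  Digit '0' (value 0) x 2^11 = 0
  Digit '1' (value 1) x 2^10 = 1024
  Digit '0' (value 0) x 2^9 = 0
  Digit '1' (value 1) x 2^8 = 256
  Digit '1' (value 1) x 2^7 = 128
  Digit '1' (value 1) x 2^6 = 64
  Digit '0' (value 0) x 2^5 = 0
  Digit '0' (value 0) x 2^4 = 0
  Digit '1' (value 1) x 2^3 = 8
  Digit '1' (value 1) x 2^2 = 4
  Digit '0' (value 0) x 2^1 = 0
  Digit '0' (value 0) x 2^0 = 0
Sum = 5580

5580


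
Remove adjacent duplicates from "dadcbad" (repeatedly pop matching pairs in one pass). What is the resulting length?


Input: dadcbad
Stack-based adjacent duplicate removal:
  Read 'd': push. Stack: d
  Read 'a': push. Stack: da
  Read 'd': push. Stack: dad
  Read 'c': push. Stack: dadc
  Read 'b': push. Stack: dadcb
  Read 'a': push. Stack: dadcba
  Read 'd': push. Stack: dadcbad
Final stack: "dadcbad" (length 7)

7


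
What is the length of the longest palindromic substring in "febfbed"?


Input: "febfbed"
Checking substrings for palindromes:
  [1:6] "ebfbe" (len 5) => palindrome
  [2:5] "bfb" (len 3) => palindrome
Longest palindromic substring: "ebfbe" with length 5

5


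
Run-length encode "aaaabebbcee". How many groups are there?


Input: aaaabebbcee
Scanning for consecutive runs:
  Group 1: 'a' x 4 (positions 0-3)
  Group 2: 'b' x 1 (positions 4-4)
  Group 3: 'e' x 1 (positions 5-5)
  Group 4: 'b' x 2 (positions 6-7)
  Group 5: 'c' x 1 (positions 8-8)
  Group 6: 'e' x 2 (positions 9-10)
Total groups: 6

6


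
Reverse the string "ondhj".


Input: ondhj
Reading characters right to left:
  Position 4: 'j'
  Position 3: 'h'
  Position 2: 'd'
  Position 1: 'n'
  Position 0: 'o'
Reversed: jhdno

jhdno


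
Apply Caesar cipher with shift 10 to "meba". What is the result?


Caesar cipher: shift "meba" by 10
  'm' (pos 12) + 10 = pos 22 = 'w'
  'e' (pos 4) + 10 = pos 14 = 'o'
  'b' (pos 1) + 10 = pos 11 = 'l'
  'a' (pos 0) + 10 = pos 10 = 'k'
Result: wolk

wolk


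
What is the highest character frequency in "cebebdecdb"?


Input: cebebdecdb
Character counts:
  'b': 3
  'c': 2
  'd': 2
  'e': 3
Maximum frequency: 3

3


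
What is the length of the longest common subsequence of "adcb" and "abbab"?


LCS of "adcb" and "abbab"
DP table:
           a    b    b    a    b
      0    0    0    0    0    0
  a   0    1    1    1    1    1
  d   0    1    1    1    1    1
  c   0    1    1    1    1    1
  b   0    1    2    2    2    2
LCS length = dp[4][5] = 2

2


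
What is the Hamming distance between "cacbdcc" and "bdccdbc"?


Comparing "cacbdcc" and "bdccdbc" position by position:
  Position 0: 'c' vs 'b' => differ
  Position 1: 'a' vs 'd' => differ
  Position 2: 'c' vs 'c' => same
  Position 3: 'b' vs 'c' => differ
  Position 4: 'd' vs 'd' => same
  Position 5: 'c' vs 'b' => differ
  Position 6: 'c' vs 'c' => same
Total differences (Hamming distance): 4

4


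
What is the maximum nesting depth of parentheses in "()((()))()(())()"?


Input: "()((()))()(())()"
Tracking depth:
  Position 0 '(': depth becomes 1
  Position 1 ')': depth becomes 0
  Position 2 '(': depth becomes 1
  Position 3 '(': depth becomes 2
  Position 4 '(': depth becomes 3
  Position 5 ')': depth becomes 2
  Position 6 ')': depth becomes 1
  Position 7 ')': depth becomes 0
  Position 8 '(': depth becomes 1
  Position 9 ')': depth becomes 0
  Position 10 '(': depth becomes 1
  Position 11 '(': depth becomes 2
  Position 12 ')': depth becomes 1
  Position 13 ')': depth becomes 0
  Position 14 '(': depth becomes 1
  Position 15 ')': depth becomes 0
Maximum depth reached: 3

3


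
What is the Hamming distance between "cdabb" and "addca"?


Comparing "cdabb" and "addca" position by position:
  Position 0: 'c' vs 'a' => differ
  Position 1: 'd' vs 'd' => same
  Position 2: 'a' vs 'd' => differ
  Position 3: 'b' vs 'c' => differ
  Position 4: 'b' vs 'a' => differ
Total differences (Hamming distance): 4

4


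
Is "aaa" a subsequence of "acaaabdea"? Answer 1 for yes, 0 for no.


Check if "aaa" is a subsequence of "acaaabdea"
Greedy scan:
  Position 0 ('a'): matches sub[0] = 'a'
  Position 1 ('c'): no match needed
  Position 2 ('a'): matches sub[1] = 'a'
  Position 3 ('a'): matches sub[2] = 'a'
  Position 4 ('a'): no match needed
  Position 5 ('b'): no match needed
  Position 6 ('d'): no match needed
  Position 7 ('e'): no match needed
  Position 8 ('a'): no match needed
All 3 characters matched => is a subsequence

1


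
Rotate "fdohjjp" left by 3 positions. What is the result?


Input: "fdohjjp", rotate left by 3
First 3 characters: "fdo"
Remaining characters: "hjjp"
Concatenate remaining + first: "hjjp" + "fdo" = "hjjpfdo"

hjjpfdo


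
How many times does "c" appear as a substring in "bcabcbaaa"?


Searching for "c" in "bcabcbaaa"
Scanning each position:
  Position 0: "b" => no
  Position 1: "c" => MATCH
  Position 2: "a" => no
  Position 3: "b" => no
  Position 4: "c" => MATCH
  Position 5: "b" => no
  Position 6: "a" => no
  Position 7: "a" => no
  Position 8: "a" => no
Total occurrences: 2

2


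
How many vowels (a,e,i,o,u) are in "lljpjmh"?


Input: lljpjmh
Checking each character:
  'l' at position 0: consonant
  'l' at position 1: consonant
  'j' at position 2: consonant
  'p' at position 3: consonant
  'j' at position 4: consonant
  'm' at position 5: consonant
  'h' at position 6: consonant
Total vowels: 0

0


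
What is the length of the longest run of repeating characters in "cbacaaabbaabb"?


Input: "cbacaaabbaabb"
Scanning for longest run:
  Position 1 ('b'): new char, reset run to 1
  Position 2 ('a'): new char, reset run to 1
  Position 3 ('c'): new char, reset run to 1
  Position 4 ('a'): new char, reset run to 1
  Position 5 ('a'): continues run of 'a', length=2
  Position 6 ('a'): continues run of 'a', length=3
  Position 7 ('b'): new char, reset run to 1
  Position 8 ('b'): continues run of 'b', length=2
  Position 9 ('a'): new char, reset run to 1
  Position 10 ('a'): continues run of 'a', length=2
  Position 11 ('b'): new char, reset run to 1
  Position 12 ('b'): continues run of 'b', length=2
Longest run: 'a' with length 3

3


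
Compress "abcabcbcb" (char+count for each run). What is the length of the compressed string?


Input: abcabcbcb
Runs:
  'a' x 1 => "a1"
  'b' x 1 => "b1"
  'c' x 1 => "c1"
  'a' x 1 => "a1"
  'b' x 1 => "b1"
  'c' x 1 => "c1"
  'b' x 1 => "b1"
  'c' x 1 => "c1"
  'b' x 1 => "b1"
Compressed: "a1b1c1a1b1c1b1c1b1"
Compressed length: 18

18


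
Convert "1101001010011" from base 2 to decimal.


Input: "1101001010011" in base 2
Positional expansion:
  Digit '1' (value 1) x 2^12 = 4096
  Digit '1' (value 1) x 2^11 = 2048
  Digit '0' (value 0) x 2^10 = 0
  Digit '1' (value 1) x 2^9 = 512
  Digit '0' (value 0) x 2^8 = 0
  Digit '0' (value 0) x 2^7 = 0
  Digit '1' (value 1) x 2^6 = 64
  Digit '0' (value 0) x 2^5 = 0
  Digit '1' (value 1) x 2^4 = 16
  Digit '0' (value 0) x 2^3 = 0
  Digit '0' (value 0) x 2^2 = 0
  Digit '1' (value 1) x 2^1 = 2
  Digit '1' (value 1) x 2^0 = 1
Sum = 6739

6739


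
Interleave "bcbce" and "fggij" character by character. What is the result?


Interleaving "bcbce" and "fggij":
  Position 0: 'b' from first, 'f' from second => "bf"
  Position 1: 'c' from first, 'g' from second => "cg"
  Position 2: 'b' from first, 'g' from second => "bg"
  Position 3: 'c' from first, 'i' from second => "ci"
  Position 4: 'e' from first, 'j' from second => "ej"
Result: bfcgbgciej

bfcgbgciej


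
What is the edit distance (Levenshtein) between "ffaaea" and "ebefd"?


Computing edit distance: "ffaaea" -> "ebefd"
DP table:
           e    b    e    f    d
      0    1    2    3    4    5
  f   1    1    2    3    3    4
  f   2    2    2    3    3    4
  a   3    3    3    3    4    4
  a   4    4    4    4    4    5
  e   5    4    5    4    5    5
  a   6    5    5    5    5    6
Edit distance = dp[6][5] = 6

6


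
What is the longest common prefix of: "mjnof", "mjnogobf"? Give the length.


Words: mjnof, mjnogobf
  Position 0: all 'm' => match
  Position 1: all 'j' => match
  Position 2: all 'n' => match
  Position 3: all 'o' => match
  Position 4: ('f', 'g') => mismatch, stop
LCP = "mjno" (length 4)

4


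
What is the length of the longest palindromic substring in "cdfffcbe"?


Input: "cdfffcbe"
Checking substrings for palindromes:
  [2:5] "fff" (len 3) => palindrome
  [2:4] "ff" (len 2) => palindrome
  [3:5] "ff" (len 2) => palindrome
Longest palindromic substring: "fff" with length 3

3


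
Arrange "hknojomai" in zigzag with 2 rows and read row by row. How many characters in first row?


Zigzag "hknojomai" into 2 rows:
Placing characters:
  'h' => row 0
  'k' => row 1
  'n' => row 0
  'o' => row 1
  'j' => row 0
  'o' => row 1
  'm' => row 0
  'a' => row 1
  'i' => row 0
Rows:
  Row 0: "hnjmi"
  Row 1: "kooa"
First row length: 5

5


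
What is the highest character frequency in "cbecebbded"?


Input: cbecebbded
Character counts:
  'b': 3
  'c': 2
  'd': 2
  'e': 3
Maximum frequency: 3

3


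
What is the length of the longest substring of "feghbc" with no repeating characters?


Input: "feghbc"
Sliding window (track last position of each char):
  Position 0 ('f'): window [0,0] length 1 -- new best
  Position 1 ('e'): window [0,1] length 2 -- new best
  Position 2 ('g'): window [0,2] length 3 -- new best
  Position 3 ('h'): window [0,3] length 4 -- new best
  Position 4 ('b'): window [0,4] length 5 -- new best
  Position 5 ('c'): window [0,5] length 6 -- new best
Longest substring with no repeats: "feghbc" with length 6

6


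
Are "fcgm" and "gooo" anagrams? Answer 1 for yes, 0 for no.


Strings: "fcgm", "gooo"
Sorted first:  cfgm
Sorted second: gooo
Differ at position 0: 'c' vs 'g' => not anagrams

0


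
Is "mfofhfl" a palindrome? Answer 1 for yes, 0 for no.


Input: mfofhfl
Reversed: lfhfofm
  Compare pos 0 ('m') with pos 6 ('l'): MISMATCH
  Compare pos 1 ('f') with pos 5 ('f'): match
  Compare pos 2 ('o') with pos 4 ('h'): MISMATCH
Result: not a palindrome

0


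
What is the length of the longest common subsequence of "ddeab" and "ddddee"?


LCS of "ddeab" and "ddddee"
DP table:
           d    d    d    d    e    e
      0    0    0    0    0    0    0
  d   0    1    1    1    1    1    1
  d   0    1    2    2    2    2    2
  e   0    1    2    2    2    3    3
  a   0    1    2    2    2    3    3
  b   0    1    2    2    2    3    3
LCS length = dp[5][6] = 3

3


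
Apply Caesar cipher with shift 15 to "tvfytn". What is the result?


Caesar cipher: shift "tvfytn" by 15
  't' (pos 19) + 15 = pos 8 = 'i'
  'v' (pos 21) + 15 = pos 10 = 'k'
  'f' (pos 5) + 15 = pos 20 = 'u'
  'y' (pos 24) + 15 = pos 13 = 'n'
  't' (pos 19) + 15 = pos 8 = 'i'
  'n' (pos 13) + 15 = pos 2 = 'c'
Result: ikunic

ikunic


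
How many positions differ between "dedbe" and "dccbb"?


Comparing "dedbe" and "dccbb" position by position:
  Position 0: 'd' vs 'd' => same
  Position 1: 'e' vs 'c' => DIFFER
  Position 2: 'd' vs 'c' => DIFFER
  Position 3: 'b' vs 'b' => same
  Position 4: 'e' vs 'b' => DIFFER
Positions that differ: 3

3


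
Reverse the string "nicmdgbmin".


Input: nicmdgbmin
Reading characters right to left:
  Position 9: 'n'
  Position 8: 'i'
  Position 7: 'm'
  Position 6: 'b'
  Position 5: 'g'
  Position 4: 'd'
  Position 3: 'm'
  Position 2: 'c'
  Position 1: 'i'
  Position 0: 'n'
Reversed: nimbgdmcin

nimbgdmcin


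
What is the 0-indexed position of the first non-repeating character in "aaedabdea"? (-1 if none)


Input: aaedabdea
Character frequencies:
  'a': 4
  'b': 1
  'd': 2
  'e': 2
Scanning left to right for freq == 1:
  Position 0 ('a'): freq=4, skip
  Position 1 ('a'): freq=4, skip
  Position 2 ('e'): freq=2, skip
  Position 3 ('d'): freq=2, skip
  Position 4 ('a'): freq=4, skip
  Position 5 ('b'): unique! => answer = 5

5


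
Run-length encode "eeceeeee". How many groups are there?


Input: eeceeeee
Scanning for consecutive runs:
  Group 1: 'e' x 2 (positions 0-1)
  Group 2: 'c' x 1 (positions 2-2)
  Group 3: 'e' x 5 (positions 3-7)
Total groups: 3

3


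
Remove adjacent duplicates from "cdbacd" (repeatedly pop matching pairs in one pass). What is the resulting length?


Input: cdbacd
Stack-based adjacent duplicate removal:
  Read 'c': push. Stack: c
  Read 'd': push. Stack: cd
  Read 'b': push. Stack: cdb
  Read 'a': push. Stack: cdba
  Read 'c': push. Stack: cdbac
  Read 'd': push. Stack: cdbacd
Final stack: "cdbacd" (length 6)

6


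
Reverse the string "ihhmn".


Input: ihhmn
Reading characters right to left:
  Position 4: 'n'
  Position 3: 'm'
  Position 2: 'h'
  Position 1: 'h'
  Position 0: 'i'
Reversed: nmhhi

nmhhi


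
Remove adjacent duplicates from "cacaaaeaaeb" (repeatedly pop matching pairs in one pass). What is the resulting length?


Input: cacaaaeaaeb
Stack-based adjacent duplicate removal:
  Read 'c': push. Stack: c
  Read 'a': push. Stack: ca
  Read 'c': push. Stack: cac
  Read 'a': push. Stack: caca
  Read 'a': matches stack top 'a' => pop. Stack: cac
  Read 'a': push. Stack: caca
  Read 'e': push. Stack: cacae
  Read 'a': push. Stack: cacaea
  Read 'a': matches stack top 'a' => pop. Stack: cacae
  Read 'e': matches stack top 'e' => pop. Stack: caca
  Read 'b': push. Stack: cacab
Final stack: "cacab" (length 5)

5


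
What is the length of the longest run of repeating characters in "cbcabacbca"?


Input: "cbcabacbca"
Scanning for longest run:
  Position 1 ('b'): new char, reset run to 1
  Position 2 ('c'): new char, reset run to 1
  Position 3 ('a'): new char, reset run to 1
  Position 4 ('b'): new char, reset run to 1
  Position 5 ('a'): new char, reset run to 1
  Position 6 ('c'): new char, reset run to 1
  Position 7 ('b'): new char, reset run to 1
  Position 8 ('c'): new char, reset run to 1
  Position 9 ('a'): new char, reset run to 1
Longest run: 'c' with length 1

1


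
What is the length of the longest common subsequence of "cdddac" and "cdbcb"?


LCS of "cdddac" and "cdbcb"
DP table:
           c    d    b    c    b
      0    0    0    0    0    0
  c   0    1    1    1    1    1
  d   0    1    2    2    2    2
  d   0    1    2    2    2    2
  d   0    1    2    2    2    2
  a   0    1    2    2    2    2
  c   0    1    2    2    3    3
LCS length = dp[6][5] = 3

3


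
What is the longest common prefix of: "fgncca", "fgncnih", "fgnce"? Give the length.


Words: fgncca, fgncnih, fgnce
  Position 0: all 'f' => match
  Position 1: all 'g' => match
  Position 2: all 'n' => match
  Position 3: all 'c' => match
  Position 4: ('c', 'n', 'e') => mismatch, stop
LCP = "fgnc" (length 4)

4


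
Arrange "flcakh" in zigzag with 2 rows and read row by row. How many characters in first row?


Zigzag "flcakh" into 2 rows:
Placing characters:
  'f' => row 0
  'l' => row 1
  'c' => row 0
  'a' => row 1
  'k' => row 0
  'h' => row 1
Rows:
  Row 0: "fck"
  Row 1: "lah"
First row length: 3

3


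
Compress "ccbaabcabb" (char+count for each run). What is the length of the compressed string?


Input: ccbaabcabb
Runs:
  'c' x 2 => "c2"
  'b' x 1 => "b1"
  'a' x 2 => "a2"
  'b' x 1 => "b1"
  'c' x 1 => "c1"
  'a' x 1 => "a1"
  'b' x 2 => "b2"
Compressed: "c2b1a2b1c1a1b2"
Compressed length: 14

14


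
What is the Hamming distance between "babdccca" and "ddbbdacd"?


Comparing "babdccca" and "ddbbdacd" position by position:
  Position 0: 'b' vs 'd' => differ
  Position 1: 'a' vs 'd' => differ
  Position 2: 'b' vs 'b' => same
  Position 3: 'd' vs 'b' => differ
  Position 4: 'c' vs 'd' => differ
  Position 5: 'c' vs 'a' => differ
  Position 6: 'c' vs 'c' => same
  Position 7: 'a' vs 'd' => differ
Total differences (Hamming distance): 6

6


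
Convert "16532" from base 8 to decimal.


Input: "16532" in base 8
Positional expansion:
  Digit '1' (value 1) x 8^4 = 4096
  Digit '6' (value 6) x 8^3 = 3072
  Digit '5' (value 5) x 8^2 = 320
  Digit '3' (value 3) x 8^1 = 24
  Digit '2' (value 2) x 8^0 = 2
Sum = 7514

7514


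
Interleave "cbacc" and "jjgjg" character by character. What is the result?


Interleaving "cbacc" and "jjgjg":
  Position 0: 'c' from first, 'j' from second => "cj"
  Position 1: 'b' from first, 'j' from second => "bj"
  Position 2: 'a' from first, 'g' from second => "ag"
  Position 3: 'c' from first, 'j' from second => "cj"
  Position 4: 'c' from first, 'g' from second => "cg"
Result: cjbjagcjcg

cjbjagcjcg


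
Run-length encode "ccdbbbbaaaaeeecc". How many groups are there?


Input: ccdbbbbaaaaeeecc
Scanning for consecutive runs:
  Group 1: 'c' x 2 (positions 0-1)
  Group 2: 'd' x 1 (positions 2-2)
  Group 3: 'b' x 4 (positions 3-6)
  Group 4: 'a' x 4 (positions 7-10)
  Group 5: 'e' x 3 (positions 11-13)
  Group 6: 'c' x 2 (positions 14-15)
Total groups: 6

6


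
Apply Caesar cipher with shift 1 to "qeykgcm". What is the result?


Caesar cipher: shift "qeykgcm" by 1
  'q' (pos 16) + 1 = pos 17 = 'r'
  'e' (pos 4) + 1 = pos 5 = 'f'
  'y' (pos 24) + 1 = pos 25 = 'z'
  'k' (pos 10) + 1 = pos 11 = 'l'
  'g' (pos 6) + 1 = pos 7 = 'h'
  'c' (pos 2) + 1 = pos 3 = 'd'
  'm' (pos 12) + 1 = pos 13 = 'n'
Result: rfzlhdn

rfzlhdn


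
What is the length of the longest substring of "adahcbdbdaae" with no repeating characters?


Input: "adahcbdbdaae"
Sliding window (track last position of each char):
  Position 0 ('a'): window [0,0] length 1 -- new best
  Position 1 ('d'): window [0,1] length 2 -- new best
  Position 2 ('a'): repeat (last at 0), move window start to 1
  Position 2 ('a'): window [1,2] length 2
  Position 3 ('h'): window [1,3] length 3 -- new best
  Position 4 ('c'): window [1,4] length 4 -- new best
  Position 5 ('b'): window [1,5] length 5 -- new best
  Position 6 ('d'): repeat (last at 1), move window start to 2
  Position 6 ('d'): window [2,6] length 5
  Position 7 ('b'): repeat (last at 5), move window start to 6
  Position 7 ('b'): window [6,7] length 2
  Position 8 ('d'): repeat (last at 6), move window start to 7
  Position 8 ('d'): window [7,8] length 2
  Position 9 ('a'): window [7,9] length 3
  Position 10 ('a'): repeat (last at 9), move window start to 10
  Position 10 ('a'): window [10,10] length 1
  Position 11 ('e'): window [10,11] length 2
Longest substring with no repeats: "dahcb" with length 5

5


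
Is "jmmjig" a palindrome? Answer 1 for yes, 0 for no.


Input: jmmjig
Reversed: gijmmj
  Compare pos 0 ('j') with pos 5 ('g'): MISMATCH
  Compare pos 1 ('m') with pos 4 ('i'): MISMATCH
  Compare pos 2 ('m') with pos 3 ('j'): MISMATCH
Result: not a palindrome

0


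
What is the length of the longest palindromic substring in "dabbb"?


Input: "dabbb"
Checking substrings for palindromes:
  [2:5] "bbb" (len 3) => palindrome
  [2:4] "bb" (len 2) => palindrome
  [3:5] "bb" (len 2) => palindrome
Longest palindromic substring: "bbb" with length 3

3


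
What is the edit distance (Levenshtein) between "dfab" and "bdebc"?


Computing edit distance: "dfab" -> "bdebc"
DP table:
           b    d    e    b    c
      0    1    2    3    4    5
  d   1    1    1    2    3    4
  f   2    2    2    2    3    4
  a   3    3    3    3    3    4
  b   4    3    4    4    3    4
Edit distance = dp[4][5] = 4

4


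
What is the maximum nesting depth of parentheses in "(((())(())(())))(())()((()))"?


Input: "(((())(())(())))(())()((()))"
Tracking depth:
  Position 0 '(': depth becomes 1
  Position 1 '(': depth becomes 2
  Position 2 '(': depth becomes 3
  Position 3 '(': depth becomes 4
  Position 4 ')': depth becomes 3
  Position 5 ')': depth becomes 2
  Position 6 '(': depth becomes 3
  Position 7 '(': depth becomes 4
  Position 8 ')': depth becomes 3
  Position 9 ')': depth becomes 2
  Position 10 '(': depth becomes 3
  Position 11 '(': depth becomes 4
  Position 12 ')': depth becomes 3
  Position 13 ')': depth becomes 2
  Position 14 ')': depth becomes 1
  Position 15 ')': depth becomes 0
  Position 16 '(': depth becomes 1
  Position 17 '(': depth becomes 2
  Position 18 ')': depth becomes 1
  Position 19 ')': depth becomes 0
  Position 20 '(': depth becomes 1
  Position 21 ')': depth becomes 0
  Position 22 '(': depth becomes 1
  Position 23 '(': depth becomes 2
  Position 24 '(': depth becomes 3
  Position 25 ')': depth becomes 2
  Position 26 ')': depth becomes 1
  Position 27 ')': depth becomes 0
Maximum depth reached: 4

4


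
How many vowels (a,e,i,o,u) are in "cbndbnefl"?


Input: cbndbnefl
Checking each character:
  'c' at position 0: consonant
  'b' at position 1: consonant
  'n' at position 2: consonant
  'd' at position 3: consonant
  'b' at position 4: consonant
  'n' at position 5: consonant
  'e' at position 6: vowel (running total: 1)
  'f' at position 7: consonant
  'l' at position 8: consonant
Total vowels: 1

1


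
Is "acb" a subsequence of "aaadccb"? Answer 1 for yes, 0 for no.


Check if "acb" is a subsequence of "aaadccb"
Greedy scan:
  Position 0 ('a'): matches sub[0] = 'a'
  Position 1 ('a'): no match needed
  Position 2 ('a'): no match needed
  Position 3 ('d'): no match needed
  Position 4 ('c'): matches sub[1] = 'c'
  Position 5 ('c'): no match needed
  Position 6 ('b'): matches sub[2] = 'b'
All 3 characters matched => is a subsequence

1


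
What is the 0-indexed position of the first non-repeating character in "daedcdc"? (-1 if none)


Input: daedcdc
Character frequencies:
  'a': 1
  'c': 2
  'd': 3
  'e': 1
Scanning left to right for freq == 1:
  Position 0 ('d'): freq=3, skip
  Position 1 ('a'): unique! => answer = 1

1


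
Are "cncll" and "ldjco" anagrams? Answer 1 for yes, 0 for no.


Strings: "cncll", "ldjco"
Sorted first:  cclln
Sorted second: cdjlo
Differ at position 1: 'c' vs 'd' => not anagrams

0


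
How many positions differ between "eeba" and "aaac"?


Comparing "eeba" and "aaac" position by position:
  Position 0: 'e' vs 'a' => DIFFER
  Position 1: 'e' vs 'a' => DIFFER
  Position 2: 'b' vs 'a' => DIFFER
  Position 3: 'a' vs 'c' => DIFFER
Positions that differ: 4

4


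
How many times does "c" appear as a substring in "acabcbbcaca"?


Searching for "c" in "acabcbbcaca"
Scanning each position:
  Position 0: "a" => no
  Position 1: "c" => MATCH
  Position 2: "a" => no
  Position 3: "b" => no
  Position 4: "c" => MATCH
  Position 5: "b" => no
  Position 6: "b" => no
  Position 7: "c" => MATCH
  Position 8: "a" => no
  Position 9: "c" => MATCH
  Position 10: "a" => no
Total occurrences: 4

4


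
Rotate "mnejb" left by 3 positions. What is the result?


Input: "mnejb", rotate left by 3
First 3 characters: "mne"
Remaining characters: "jb"
Concatenate remaining + first: "jb" + "mne" = "jbmne"

jbmne


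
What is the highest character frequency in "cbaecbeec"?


Input: cbaecbeec
Character counts:
  'a': 1
  'b': 2
  'c': 3
  'e': 3
Maximum frequency: 3

3


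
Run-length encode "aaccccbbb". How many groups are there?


Input: aaccccbbb
Scanning for consecutive runs:
  Group 1: 'a' x 2 (positions 0-1)
  Group 2: 'c' x 4 (positions 2-5)
  Group 3: 'b' x 3 (positions 6-8)
Total groups: 3

3


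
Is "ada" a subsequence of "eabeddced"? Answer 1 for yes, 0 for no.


Check if "ada" is a subsequence of "eabeddced"
Greedy scan:
  Position 0 ('e'): no match needed
  Position 1 ('a'): matches sub[0] = 'a'
  Position 2 ('b'): no match needed
  Position 3 ('e'): no match needed
  Position 4 ('d'): matches sub[1] = 'd'
  Position 5 ('d'): no match needed
  Position 6 ('c'): no match needed
  Position 7 ('e'): no match needed
  Position 8 ('d'): no match needed
Only matched 2/3 characters => not a subsequence

0


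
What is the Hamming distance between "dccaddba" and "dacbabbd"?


Comparing "dccaddba" and "dacbabbd" position by position:
  Position 0: 'd' vs 'd' => same
  Position 1: 'c' vs 'a' => differ
  Position 2: 'c' vs 'c' => same
  Position 3: 'a' vs 'b' => differ
  Position 4: 'd' vs 'a' => differ
  Position 5: 'd' vs 'b' => differ
  Position 6: 'b' vs 'b' => same
  Position 7: 'a' vs 'd' => differ
Total differences (Hamming distance): 5

5


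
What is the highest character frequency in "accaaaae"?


Input: accaaaae
Character counts:
  'a': 5
  'c': 2
  'e': 1
Maximum frequency: 5

5


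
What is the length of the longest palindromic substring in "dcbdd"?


Input: "dcbdd"
Checking substrings for palindromes:
  [3:5] "dd" (len 2) => palindrome
Longest palindromic substring: "dd" with length 2

2


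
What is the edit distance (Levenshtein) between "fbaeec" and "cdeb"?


Computing edit distance: "fbaeec" -> "cdeb"
DP table:
           c    d    e    b
      0    1    2    3    4
  f   1    1    2    3    4
  b   2    2    2    3    3
  a   3    3    3    3    4
  e   4    4    4    3    4
  e   5    5    5    4    4
  c   6    5    6    5    5
Edit distance = dp[6][4] = 5

5


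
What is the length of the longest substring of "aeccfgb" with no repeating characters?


Input: "aeccfgb"
Sliding window (track last position of each char):
  Position 0 ('a'): window [0,0] length 1 -- new best
  Position 1 ('e'): window [0,1] length 2 -- new best
  Position 2 ('c'): window [0,2] length 3 -- new best
  Position 3 ('c'): repeat (last at 2), move window start to 3
  Position 3 ('c'): window [3,3] length 1
  Position 4 ('f'): window [3,4] length 2
  Position 5 ('g'): window [3,5] length 3
  Position 6 ('b'): window [3,6] length 4 -- new best
Longest substring with no repeats: "cfgb" with length 4

4


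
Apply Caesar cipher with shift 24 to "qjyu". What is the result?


Caesar cipher: shift "qjyu" by 24
  'q' (pos 16) + 24 = pos 14 = 'o'
  'j' (pos 9) + 24 = pos 7 = 'h'
  'y' (pos 24) + 24 = pos 22 = 'w'
  'u' (pos 20) + 24 = pos 18 = 's'
Result: ohws

ohws


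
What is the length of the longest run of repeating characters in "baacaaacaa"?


Input: "baacaaacaa"
Scanning for longest run:
  Position 1 ('a'): new char, reset run to 1
  Position 2 ('a'): continues run of 'a', length=2
  Position 3 ('c'): new char, reset run to 1
  Position 4 ('a'): new char, reset run to 1
  Position 5 ('a'): continues run of 'a', length=2
  Position 6 ('a'): continues run of 'a', length=3
  Position 7 ('c'): new char, reset run to 1
  Position 8 ('a'): new char, reset run to 1
  Position 9 ('a'): continues run of 'a', length=2
Longest run: 'a' with length 3

3


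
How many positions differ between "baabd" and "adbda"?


Comparing "baabd" and "adbda" position by position:
  Position 0: 'b' vs 'a' => DIFFER
  Position 1: 'a' vs 'd' => DIFFER
  Position 2: 'a' vs 'b' => DIFFER
  Position 3: 'b' vs 'd' => DIFFER
  Position 4: 'd' vs 'a' => DIFFER
Positions that differ: 5

5


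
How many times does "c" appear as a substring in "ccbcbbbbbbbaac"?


Searching for "c" in "ccbcbbbbbbbaac"
Scanning each position:
  Position 0: "c" => MATCH
  Position 1: "c" => MATCH
  Position 2: "b" => no
  Position 3: "c" => MATCH
  Position 4: "b" => no
  Position 5: "b" => no
  Position 6: "b" => no
  Position 7: "b" => no
  Position 8: "b" => no
  Position 9: "b" => no
  Position 10: "b" => no
  Position 11: "a" => no
  Position 12: "a" => no
  Position 13: "c" => MATCH
Total occurrences: 4

4


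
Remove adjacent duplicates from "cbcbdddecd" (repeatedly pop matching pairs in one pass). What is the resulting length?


Input: cbcbdddecd
Stack-based adjacent duplicate removal:
  Read 'c': push. Stack: c
  Read 'b': push. Stack: cb
  Read 'c': push. Stack: cbc
  Read 'b': push. Stack: cbcb
  Read 'd': push. Stack: cbcbd
  Read 'd': matches stack top 'd' => pop. Stack: cbcb
  Read 'd': push. Stack: cbcbd
  Read 'e': push. Stack: cbcbde
  Read 'c': push. Stack: cbcbdec
  Read 'd': push. Stack: cbcbdecd
Final stack: "cbcbdecd" (length 8)

8
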